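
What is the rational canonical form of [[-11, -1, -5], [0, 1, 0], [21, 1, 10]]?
The invariant factors of A (the non-unit diagonal entries of the Smith normal form of xI - A over ℚ[x]) are (x - 1)(x^2 + x - 5), each dividing the next. The characteristic polynomial is their product, (x - 1)(x^2 + x - 5).

The rational canonical form is the block-diagonal matrix of companion matrices C(f_i):
R = [[0, 0, -5], [1, 0, 6], [0, 1, 0]].

Note the characteristic polynomial does not split into linear factors over ℚ, so A has no Jordan form over ℚ; the rational canonical form exists over any field.

R = [[0, 0, -5], [1, 0, 6], [0, 1, 0]]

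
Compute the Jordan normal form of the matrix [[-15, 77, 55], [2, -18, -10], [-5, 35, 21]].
The characteristic polynomial is det(xI - A) = (x + 4)^3, so the eigenvalues are -4 (algebraic multiplicity 3).

For λ = -4: rank(A + 4I) = 1, rank((A + 4I)^2) = 0. The eigenspace has dimension 3 - 1 = 2, so there are 2 Jordan blocks; the rank sequence gives block sizes [2, 1].

Assembling the blocks gives the Jordan form J above.

J = [[-4, 1, 0], [0, -4, 0], [0, 0, -4]]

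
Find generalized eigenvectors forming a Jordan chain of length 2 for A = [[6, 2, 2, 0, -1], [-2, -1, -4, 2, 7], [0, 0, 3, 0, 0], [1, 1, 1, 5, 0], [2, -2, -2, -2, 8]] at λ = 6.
We seek v_1 ∈ ker((A - 6I)^2) \ ker(A - 6I), then set v_{i+1} = (A - 6I) v_i.

One such chain is v_1 = [[0, 1, 0, 0, 1]]^T, v_2 = [[1, 0, 0, 1, 0]]^T. Check: (A - 6I) v_2 = [[0, 0, 0, 0, 0]]^T = 0.

v_1 = [[0, 1, 0, 0, 1]]^T, v_2 = [[1, 0, 0, 1, 0]]^T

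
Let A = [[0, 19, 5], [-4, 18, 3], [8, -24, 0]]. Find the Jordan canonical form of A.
The characteristic polynomial is det(xI - A) = (x - 6)^3, so the eigenvalues are 6 (algebraic multiplicity 3).

For λ = 6: rank(A - 6I) = 2, rank((A - 6I)^2) = 1, rank((A - 6I)^3) = 0. The eigenspace has dimension 3 - 2 = 1, so there is 1 Jordan block; the rank sequence gives block sizes [3].

Assembling the blocks gives the Jordan form J above.

J = [[6, 1, 0], [0, 6, 1], [0, 0, 6]]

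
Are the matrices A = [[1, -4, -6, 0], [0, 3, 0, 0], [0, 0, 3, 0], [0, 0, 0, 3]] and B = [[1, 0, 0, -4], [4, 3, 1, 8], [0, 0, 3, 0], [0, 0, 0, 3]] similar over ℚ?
No.

Both have characteristic polynomial (x - 3)^3(x - 1), but the minimal polynomial of A is (x - 3)(x - 1) while the minimal polynomial of B is (x - 3)^2(x - 1). The minimal polynomial is a similarity invariant, so A and B are not similar.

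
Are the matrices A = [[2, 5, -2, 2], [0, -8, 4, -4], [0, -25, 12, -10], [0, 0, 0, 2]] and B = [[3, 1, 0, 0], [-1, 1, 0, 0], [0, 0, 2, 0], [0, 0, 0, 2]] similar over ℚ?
Two matrices over a field are similar if and only if they have the same invariant factors.

Both A and B have characteristic polynomial (x - 2)^4 and minimal polynomial (x - 2)^2. Computing further, both have invariant factors x - 2, x - 2, (x - 2)^2. Hence A and B are similar.

Yes.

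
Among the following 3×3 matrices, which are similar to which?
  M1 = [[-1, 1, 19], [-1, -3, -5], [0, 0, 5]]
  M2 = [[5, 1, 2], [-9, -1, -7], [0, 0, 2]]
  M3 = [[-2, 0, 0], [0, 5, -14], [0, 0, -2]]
Characteristic polynomials: χ_{M1} = (x - 5)(x + 2)^2, χ_{M2} = (x - 2)^3, χ_{M3} = (x - 5)(x + 2)^2.

{M1}: invariant factors (x - 5)(x + 2)^2.

{M2}: invariant factors (x - 2)^3.

{M3}: invariant factors x + 2, (x - 5)(x + 2).

Matrices are similar if and only if their invariant-factor lists agree; the partition into similarity classes is {M1}, {M2}, {M3}.

3 classes: {M1}, {M2}, {M3}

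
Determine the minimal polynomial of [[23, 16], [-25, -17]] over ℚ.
m_A(x) = (x - 3)^2

The characteristic polynomial factors as (x - 3)^2. The minimal polynomial is ∏(x - λ)^{k_λ} where k_λ is the size of the largest Jordan block at λ.

For λ = 3: rank(A - 3I) = 1, and the largest Jordan block has size 2 (the smallest k with rank((A - 3I)^k) = rank((A - 3I)^(k+1))).

So m_A(x) = (x - 3)^2.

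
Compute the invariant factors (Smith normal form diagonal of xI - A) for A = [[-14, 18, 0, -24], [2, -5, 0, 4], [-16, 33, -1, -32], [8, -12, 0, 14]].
x + 2, (x + 1)^2(x + 2)

The Jordan structure of A has elementary divisors (x + 2), (x + 2), (x + 1)^2. Arranging the block sizes at each eigenvalue in decreasing order and taking row products gives the invariant factors.

Invariant factors (smallest first, each dividing the next): x + 2, (x + 1)^2(x + 2).

Check: the last factor (x + 1)^2(x + 2) is the minimal polynomial, and the product (x + 1)^2(x + 2)^2 is the characteristic polynomial.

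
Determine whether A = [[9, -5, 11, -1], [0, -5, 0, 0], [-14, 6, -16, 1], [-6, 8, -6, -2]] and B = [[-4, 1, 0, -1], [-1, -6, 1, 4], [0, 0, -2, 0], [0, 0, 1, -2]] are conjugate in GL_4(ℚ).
Yes.

Two matrices over a field are similar if and only if they have the same invariant factors.

Both A and B have characteristic polynomial (x + 2)^2(x + 5)^2 and minimal polynomial (x + 2)^2(x + 5)^2. Computing further, both have invariant factors (x + 2)^2(x + 5)^2. Hence A and B are similar.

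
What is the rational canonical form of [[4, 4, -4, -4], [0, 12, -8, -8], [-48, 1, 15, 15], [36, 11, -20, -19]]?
R = [[4, 0, 0, 0], [0, 0, 0, -4], [0, 1, 0, -15], [0, 0, 1, 8]]

The invariant factors of A (the non-unit diagonal entries of the Smith normal form of xI - A over ℚ[x]) are x - 4, (x - 4)(x^2 - 4x - 1), each dividing the next. The characteristic polynomial is their product, (x - 4)^2(x^2 - 4x - 1).

The rational canonical form is the block-diagonal matrix of companion matrices C(f_i):
R = [[4, 0, 0, 0], [0, 0, 0, -4], [0, 1, 0, -15], [0, 0, 1, 8]].

Note the characteristic polynomial does not split into linear factors over ℚ, so A has no Jordan form over ℚ; the rational canonical form exists over any field.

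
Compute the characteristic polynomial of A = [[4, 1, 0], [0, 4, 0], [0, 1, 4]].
χ_A(x) = (x - 4)^3

xI - A = [[x - 4, -1, 0], [0, x - 4, 0], [0, -1, x - 4]].

Expanding det(xI - A) along the first row:
det(xI - A) = + (x - 4)·det([[x - 4, 0], [-1, x - 4]]) - (-1)·det([[0, 0], [0, x - 4]]) + (0)·det([[0, x - 4], [0, -1]]).

Evaluating gives χ_A(x) = x^3 - 12x^2 + 48x - 64 = (x - 4)^3.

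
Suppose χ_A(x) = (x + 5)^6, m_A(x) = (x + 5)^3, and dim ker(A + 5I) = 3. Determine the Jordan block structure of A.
λ = -5: algebraic multiplicity 6 (exponent in χ_A), largest block size 3 (exponent in m_A), 3 blocks (geometric multiplicity). These force block sizes [3, 2, 1].

Jordan blocks: (-5, 3), (-5, 2), (-5, 1)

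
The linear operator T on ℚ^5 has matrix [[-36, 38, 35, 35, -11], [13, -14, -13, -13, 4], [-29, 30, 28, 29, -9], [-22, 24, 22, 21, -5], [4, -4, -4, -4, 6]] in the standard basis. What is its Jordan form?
J = [[-1, 1, 0, 0, 0], [0, -1, 0, 0, 0], [0, 0, -1, 0, 0], [0, 0, 0, 4, 1], [0, 0, 0, 0, 4]]

The characteristic polynomial is det(xI - A) = (x - 4)^2(x + 1)^3, so the eigenvalues are -1 (algebraic multiplicity 3), 4 (algebraic multiplicity 2).

For λ = -1: rank(A + I) = 3, rank((A + I)^2) = 2. The eigenspace has dimension 5 - 3 = 2, so there are 2 Jordan blocks; the rank sequence gives block sizes [2, 1].

For λ = 4: rank(A - 4I) = 4, rank((A - 4I)^2) = 3. The eigenspace has dimension 5 - 4 = 1, so there is 1 Jordan block; the rank sequence gives block sizes [2].

Assembling the blocks gives the Jordan form J above.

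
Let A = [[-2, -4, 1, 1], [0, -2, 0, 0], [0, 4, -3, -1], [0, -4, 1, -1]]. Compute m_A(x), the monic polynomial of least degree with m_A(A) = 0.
m_A(x) = (x + 2)^2

The characteristic polynomial factors as (x + 2)^4. The minimal polynomial is ∏(x - λ)^{k_λ} where k_λ is the size of the largest Jordan block at λ.

For λ = -2: rank(A + 2I) = 1, and the largest Jordan block has size 2 (the smallest k with rank((A + 2I)^k) = rank((A + 2I)^(k+1))).

So m_A(x) = (x + 2)^2.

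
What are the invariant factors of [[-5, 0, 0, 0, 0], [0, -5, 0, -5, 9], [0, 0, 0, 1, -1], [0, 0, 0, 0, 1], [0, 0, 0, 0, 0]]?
The Jordan structure of A has elementary divisors (x + 5), (x + 5), x^3. Arranging the block sizes at each eigenvalue in decreasing order and taking row products gives the invariant factors.

Invariant factors (smallest first, each dividing the next): x + 5, x^3(x + 5).

Check: the last factor x^3(x + 5) is the minimal polynomial, and the product x^3(x + 5)^2 is the characteristic polynomial.

x + 5, x^3(x + 5)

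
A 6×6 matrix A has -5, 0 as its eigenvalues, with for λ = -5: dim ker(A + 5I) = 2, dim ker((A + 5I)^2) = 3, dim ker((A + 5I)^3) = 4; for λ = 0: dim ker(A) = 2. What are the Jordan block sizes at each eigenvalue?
λ = -5: successive nullity increments [2, 1, 1] count blocks of size ≥ k; block sizes are [3, 1].
λ = 0: successive nullity increments [2] count blocks of size ≥ k; block sizes are [1, 1].

Jordan blocks: (-5, 3), (-5, 1), (0, 1), (0, 1)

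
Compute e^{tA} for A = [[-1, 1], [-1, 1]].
e^{tA} = [[1 - t, t], [-t, t + 1]]

A has Jordan form J = [[0, 1], [0, 0]] with A = PJP^{-1}, so e^{tA} = P e^{tJ} P^{-1}.

For a Jordan block J_k(λ), e^{tJ_k(λ)} = e^{λt} · (I + tN + t^2 N^2/2! + ... + t^{k-1} N^{k-1}/(k-1)!) where N is the nilpotent superdiagonal part.

Assembling the blocks and conjugating back gives the entries of e^{tA} as shown above.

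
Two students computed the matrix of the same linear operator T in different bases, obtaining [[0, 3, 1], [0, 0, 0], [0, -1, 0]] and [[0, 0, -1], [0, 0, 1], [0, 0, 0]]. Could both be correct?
Both have characteristic polynomial x^3, but the minimal polynomial of A is x^3 while the minimal polynomial of B is x^2. The minimal polynomial is a similarity invariant, so A and B are not similar.

No.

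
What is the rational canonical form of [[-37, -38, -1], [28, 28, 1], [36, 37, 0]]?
R = [[0, 0, -27], [1, 0, -27], [0, 1, -9]]

The invariant factors of A (the non-unit diagonal entries of the Smith normal form of xI - A over ℚ[x]) are (x + 3)^3, each dividing the next. The characteristic polynomial is their product, (x + 3)^3.

The rational canonical form is the block-diagonal matrix of companion matrices C(f_i):
R = [[0, 0, -27], [1, 0, -27], [0, 1, -9]].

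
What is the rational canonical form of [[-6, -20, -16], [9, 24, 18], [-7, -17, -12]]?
R = [[0, 0, 12], [1, 0, -14], [0, 1, 6]]

The invariant factors of A (the non-unit diagonal entries of the Smith normal form of xI - A over ℚ[x]) are (x - 2)(x^2 - 4x + 6), each dividing the next. The characteristic polynomial is their product, (x - 2)(x^2 - 4x + 6).

The rational canonical form is the block-diagonal matrix of companion matrices C(f_i):
R = [[0, 0, 12], [1, 0, -14], [0, 1, 6]].

Note the characteristic polynomial does not split into linear factors over ℚ, so A has no Jordan form over ℚ; the rational canonical form exists over any field.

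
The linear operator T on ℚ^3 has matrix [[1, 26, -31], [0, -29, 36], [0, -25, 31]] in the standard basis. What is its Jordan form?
J = [[1, 1, 0], [0, 1, 1], [0, 0, 1]]

The characteristic polynomial is det(xI - A) = (x - 1)^3, so the eigenvalues are 1 (algebraic multiplicity 3).

For λ = 1: rank(A - I) = 2, rank((A - I)^2) = 1, rank((A - I)^3) = 0. The eigenspace has dimension 3 - 2 = 1, so there is 1 Jordan block; the rank sequence gives block sizes [3].

Assembling the blocks gives the Jordan form J above.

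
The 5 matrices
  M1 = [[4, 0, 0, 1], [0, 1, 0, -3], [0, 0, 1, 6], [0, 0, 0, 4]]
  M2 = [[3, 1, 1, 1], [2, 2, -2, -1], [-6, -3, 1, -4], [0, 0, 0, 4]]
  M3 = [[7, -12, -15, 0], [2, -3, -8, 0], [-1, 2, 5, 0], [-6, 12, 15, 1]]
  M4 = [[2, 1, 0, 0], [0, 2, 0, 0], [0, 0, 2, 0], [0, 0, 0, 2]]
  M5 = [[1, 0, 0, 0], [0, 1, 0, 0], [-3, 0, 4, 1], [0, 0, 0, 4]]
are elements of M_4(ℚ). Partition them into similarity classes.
Characteristic polynomials: χ_{M1} = (x - 4)^2(x - 1)^2, χ_{M2} = (x - 4)^2(x - 1)^2, χ_{M3} = (x - 4)^2(x - 1)^2, χ_{M4} = (x - 2)^4, χ_{M5} = (x - 4)^2(x - 1)^2.

{M1, M3, M5}: invariant factors x - 1, (x - 4)^2(x - 1).

{M2}: invariant factors (x - 4)^2(x - 1)^2.

{M4}: invariant factors x - 2, x - 2, (x - 2)^2.

Matrices are similar if and only if their invariant-factor lists agree; the partition into similarity classes is {M1, M3, M5}, {M2}, {M4}.

3 classes: {M1, M3, M5}, {M2}, {M4}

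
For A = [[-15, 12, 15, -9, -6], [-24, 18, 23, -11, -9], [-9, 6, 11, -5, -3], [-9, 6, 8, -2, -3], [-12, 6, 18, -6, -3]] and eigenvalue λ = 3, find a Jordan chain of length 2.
We seek v_1 ∈ ker((A - 3I)^2) \ ker(A - 3I), then set v_{i+1} = (A - 3I) v_i.

One such chain is v_1 = [[3, 4, 0, 1, -3]]^T, v_2 = [[3, 4, 1, 1, 0]]^T. Check: (A - 3I) v_2 = [[0, 0, 0, 0, 0]]^T = 0.

v_1 = [[3, 4, 0, 1, -3]]^T, v_2 = [[3, 4, 1, 1, 0]]^T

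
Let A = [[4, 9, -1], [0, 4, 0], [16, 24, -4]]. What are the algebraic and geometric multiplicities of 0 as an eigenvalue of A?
algebraic multiplicity 2, geometric multiplicity 1

The characteristic polynomial is x^2(x - 4), so the factor x appears with exponent 2: the algebraic multiplicity is 2.

rank(A) = 2, so the eigenspace has dimension 3 - 2 = 1: the geometric multiplicity is 1.

Since 1 < 2, A is not diagonalizable.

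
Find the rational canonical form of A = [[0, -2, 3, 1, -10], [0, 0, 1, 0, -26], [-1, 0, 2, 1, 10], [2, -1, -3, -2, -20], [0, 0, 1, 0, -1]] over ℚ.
The invariant factors of A (the non-unit diagonal entries of the Smith normal form of xI - A over ℚ[x]) are (x + 1)(x^2 - 5)^2, each dividing the next. The characteristic polynomial is their product, (x + 1)(x^2 - 5)^2.

The rational canonical form is the block-diagonal matrix of companion matrices C(f_i):
R = [[0, 0, 0, 0, -25], [1, 0, 0, 0, -25], [0, 1, 0, 0, 10], [0, 0, 1, 0, 10], [0, 0, 0, 1, -1]].

Note the characteristic polynomial does not split into linear factors over ℚ, so A has no Jordan form over ℚ; the rational canonical form exists over any field.

R = [[0, 0, 0, 0, -25], [1, 0, 0, 0, -25], [0, 1, 0, 0, 10], [0, 0, 1, 0, 10], [0, 0, 0, 1, -1]]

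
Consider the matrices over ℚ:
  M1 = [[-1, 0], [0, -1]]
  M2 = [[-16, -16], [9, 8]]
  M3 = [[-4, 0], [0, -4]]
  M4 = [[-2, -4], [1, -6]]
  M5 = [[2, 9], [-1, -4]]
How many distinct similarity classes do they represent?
4 classes: {M1}, {M2, M4}, {M3}, {M5}

Characteristic polynomials: χ_{M1} = (x + 1)^2, χ_{M2} = (x + 4)^2, χ_{M3} = (x + 4)^2, χ_{M4} = (x + 4)^2, χ_{M5} = (x + 1)^2.

{M1}: invariant factors x + 1, x + 1.

{M2, M4}: invariant factors (x + 4)^2.

{M3}: invariant factors x + 4, x + 4.

{M5}: invariant factors (x + 1)^2.

Matrices are similar if and only if their invariant-factor lists agree; the partition into similarity classes is {M1}, {M2, M4}, {M3}, {M5}.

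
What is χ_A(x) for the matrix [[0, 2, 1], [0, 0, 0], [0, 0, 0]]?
χ_A(x) = x^3

xI - A = [[x, -2, -1], [0, x, 0], [0, 0, x]].

Expanding det(xI - A) along the first row:
det(xI - A) = + (x)·det([[x, 0], [0, x]]) - (-2)·det([[0, 0], [0, x]]) + (-1)·det([[0, x], [0, 0]]).

Evaluating gives χ_A(x) = x^3.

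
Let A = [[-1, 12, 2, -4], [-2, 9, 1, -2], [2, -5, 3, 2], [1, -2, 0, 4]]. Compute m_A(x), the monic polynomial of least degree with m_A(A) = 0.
The characteristic polynomial factors as (x - 4)^3(x - 3). The minimal polynomial is ∏(x - λ)^{k_λ} where k_λ is the size of the largest Jordan block at λ.

For λ = 3: rank(A - 3I) = 3, and the largest Jordan block has size 1 (the smallest k with rank((A - 3I)^k) = rank((A - 3I)^(k+1))).
For λ = 4: rank(A - 4I) = 2, and the largest Jordan block has size 2 (the smallest k with rank((A - 4I)^k) = rank((A - 4I)^(k+1))).

So m_A(x) = (x - 4)^2(x - 3).

m_A(x) = (x - 4)^2(x - 3)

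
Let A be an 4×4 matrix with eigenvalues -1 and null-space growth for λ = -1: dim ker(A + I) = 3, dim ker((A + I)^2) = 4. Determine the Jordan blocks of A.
Jordan blocks: (-1, 2), (-1, 1), (-1, 1)

λ = -1: successive nullity increments [3, 1] count blocks of size ≥ k; block sizes are [2, 1, 1].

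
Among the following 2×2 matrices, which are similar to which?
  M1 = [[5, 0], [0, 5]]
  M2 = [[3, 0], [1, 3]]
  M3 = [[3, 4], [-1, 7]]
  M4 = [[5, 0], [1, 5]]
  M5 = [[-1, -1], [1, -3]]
Characteristic polynomials: χ_{M1} = (x - 5)^2, χ_{M2} = (x - 3)^2, χ_{M3} = (x - 5)^2, χ_{M4} = (x - 5)^2, χ_{M5} = (x + 2)^2.

{M1}: invariant factors x - 5, x - 5.

{M2}: invariant factors (x - 3)^2.

{M3, M4}: invariant factors (x - 5)^2.

{M5}: invariant factors (x + 2)^2.

Matrices are similar if and only if their invariant-factor lists agree; the partition into similarity classes is {M1}, {M2}, {M3, M4}, {M5}.

4 classes: {M1}, {M2}, {M3, M4}, {M5}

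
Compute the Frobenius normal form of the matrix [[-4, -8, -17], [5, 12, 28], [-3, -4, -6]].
The invariant factors of A (the non-unit diagonal entries of the Smith normal form of xI - A over ℚ[x]) are x(x^2 - 2x + 5), each dividing the next. The characteristic polynomial is their product, x(x^2 - 2x + 5).

The rational canonical form is the block-diagonal matrix of companion matrices C(f_i):
R = [[0, 0, 0], [1, 0, -5], [0, 1, 2]].

Note the characteristic polynomial does not split into linear factors over ℚ, so A has no Jordan form over ℚ; the rational canonical form exists over any field.

R = [[0, 0, 0], [1, 0, -5], [0, 1, 2]]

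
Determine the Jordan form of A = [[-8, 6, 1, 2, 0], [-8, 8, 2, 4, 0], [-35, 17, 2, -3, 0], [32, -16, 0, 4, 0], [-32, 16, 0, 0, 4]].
J = [[-4, 0, 0, 0, 0], [0, 3, 1, 0, 0], [0, 0, 3, 0, 0], [0, 0, 0, 4, 0], [0, 0, 0, 0, 4]]

The characteristic polynomial is det(xI - A) = (x - 4)^2(x - 3)^2(x + 4), so the eigenvalues are -4 (algebraic multiplicity 1), 3 (algebraic multiplicity 2), 4 (algebraic multiplicity 2).

For λ = -4: algebraic multiplicity 1 gives one 1×1 block.

For λ = 3: rank(A - 3I) = 4, rank((A - 3I)^2) = 3. The eigenspace has dimension 5 - 4 = 1, so there is 1 Jordan block; the rank sequence gives block sizes [2].

For λ = 4: rank(A - 4I) = 3. The eigenspace has dimension 5 - 3 = 2, so there are 2 Jordan blocks; the rank sequence gives block sizes [1, 1].

Assembling the blocks gives the Jordan form J above.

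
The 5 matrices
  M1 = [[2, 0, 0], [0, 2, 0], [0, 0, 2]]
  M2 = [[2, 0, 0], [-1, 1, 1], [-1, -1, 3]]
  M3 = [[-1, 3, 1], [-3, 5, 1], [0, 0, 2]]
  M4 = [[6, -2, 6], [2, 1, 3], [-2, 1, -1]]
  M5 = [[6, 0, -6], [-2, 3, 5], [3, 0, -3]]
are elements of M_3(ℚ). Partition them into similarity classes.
3 classes: {M1}, {M2, M3, M4}, {M5}

Characteristic polynomials: χ_{M1} = (x - 2)^3, χ_{M2} = (x - 2)^3, χ_{M3} = (x - 2)^3, χ_{M4} = (x - 2)^3, χ_{M5} = x(x - 3)^2.

{M1}: invariant factors x - 2, x - 2, x - 2.

{M2, M3, M4}: invariant factors x - 2, (x - 2)^2.

{M5}: invariant factors x(x - 3)^2.

Matrices are similar if and only if their invariant-factor lists agree; the partition into similarity classes is {M1}, {M2, M3, M4}, {M5}.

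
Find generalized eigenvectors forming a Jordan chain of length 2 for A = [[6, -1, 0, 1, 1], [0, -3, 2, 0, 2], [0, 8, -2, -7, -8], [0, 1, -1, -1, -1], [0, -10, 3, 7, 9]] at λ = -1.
v_1 = [[0, 1, -1, 0, 1]]^T, v_2 = [[0, -2, 1, 1, -3]]^T

We seek v_1 ∈ ker((A + I)^2) \ ker(A + I), then set v_{i+1} = (A + I) v_i.

One such chain is v_1 = [[0, 1, -1, 0, 1]]^T, v_2 = [[0, -2, 1, 1, -3]]^T. Check: (A + I) v_2 = [[0, 0, 0, 0, 0]]^T = 0.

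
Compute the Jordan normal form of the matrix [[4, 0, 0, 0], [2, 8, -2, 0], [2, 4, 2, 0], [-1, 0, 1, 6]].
J = [[4, 0, 0, 0], [0, 4, 0, 0], [0, 0, 6, 1], [0, 0, 0, 6]]

The characteristic polynomial is det(xI - A) = (x - 6)^2(x - 4)^2, so the eigenvalues are 4 (algebraic multiplicity 2), 6 (algebraic multiplicity 2).

For λ = 4: rank(A - 4I) = 2. The eigenspace has dimension 4 - 2 = 2, so there are 2 Jordan blocks; the rank sequence gives block sizes [1, 1].

For λ = 6: rank(A - 6I) = 3, rank((A - 6I)^2) = 2. The eigenspace has dimension 4 - 3 = 1, so there is 1 Jordan block; the rank sequence gives block sizes [2].

Assembling the blocks gives the Jordan form J above.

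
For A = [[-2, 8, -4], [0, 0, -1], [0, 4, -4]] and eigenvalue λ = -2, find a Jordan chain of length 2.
v_1 = [[2, 0, 1]]^T, v_2 = [[-4, -1, -2]]^T

We seek v_1 ∈ ker((A + 2I)^2) \ ker(A + 2I), then set v_{i+1} = (A + 2I) v_i.

One such chain is v_1 = [[2, 0, 1]]^T, v_2 = [[-4, -1, -2]]^T. Check: (A + 2I) v_2 = [[0, 0, 0]]^T = 0.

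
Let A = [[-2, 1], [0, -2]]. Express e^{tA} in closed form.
A has Jordan form J = [[-2, 1], [0, -2]] with A = PJP^{-1}, so e^{tA} = P e^{tJ} P^{-1}.

For a Jordan block J_k(λ), e^{tJ_k(λ)} = e^{λt} · (I + tN + t^2 N^2/2! + ... + t^{k-1} N^{k-1}/(k-1)!) where N is the nilpotent superdiagonal part.

Assembling the blocks and conjugating back gives the entries of e^{tA} as shown above.

e^{tA} = [[e^{-2*t}, t*e^{-2*t}], [0, e^{-2*t}]]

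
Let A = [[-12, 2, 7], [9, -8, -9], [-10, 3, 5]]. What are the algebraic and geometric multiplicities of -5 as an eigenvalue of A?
algebraic multiplicity 3, geometric multiplicity 1

The characteristic polynomial is (x + 5)^3, so the factor x + 5 appears with exponent 3: the algebraic multiplicity is 3.

rank(A + 5I) = 2, so the eigenspace has dimension 3 - 2 = 1: the geometric multiplicity is 1.

Since 1 < 3, A is not diagonalizable.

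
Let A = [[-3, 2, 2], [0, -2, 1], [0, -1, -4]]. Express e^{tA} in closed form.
e^{tA} = [[e^{-3*t}, 2*t*e^{-3*t}, 2*t*e^{-3*t}], [0, (t + 1)*e^{-3*t}, t*e^{-3*t}], [0, -t*e^{-3*t}, (1 - t)*e^{-3*t}]]

A has Jordan form J = [[-3, 1, 0], [0, -3, 0], [0, 0, -3]] with A = PJP^{-1}, so e^{tA} = P e^{tJ} P^{-1}.

For a Jordan block J_k(λ), e^{tJ_k(λ)} = e^{λt} · (I + tN + t^2 N^2/2! + ... + t^{k-1} N^{k-1}/(k-1)!) where N is the nilpotent superdiagonal part.

Assembling the blocks and conjugating back gives the entries of e^{tA} as shown above.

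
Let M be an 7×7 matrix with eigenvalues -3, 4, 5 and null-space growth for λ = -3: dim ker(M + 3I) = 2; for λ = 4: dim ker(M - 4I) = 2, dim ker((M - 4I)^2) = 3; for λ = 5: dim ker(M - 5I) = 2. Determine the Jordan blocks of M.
Jordan blocks: (-3, 1), (-3, 1), (4, 2), (4, 1), (5, 1), (5, 1)

λ = -3: successive nullity increments [2] count blocks of size ≥ k; block sizes are [1, 1].
λ = 4: successive nullity increments [2, 1] count blocks of size ≥ k; block sizes are [2, 1].
λ = 5: successive nullity increments [2] count blocks of size ≥ k; block sizes are [1, 1].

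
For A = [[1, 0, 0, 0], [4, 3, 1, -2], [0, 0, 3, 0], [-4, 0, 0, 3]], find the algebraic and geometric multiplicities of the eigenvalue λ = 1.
algebraic multiplicity 1, geometric multiplicity 1

The characteristic polynomial is (x - 3)^3(x - 1), so the factor x - 1 appears with exponent 1: the algebraic multiplicity is 1.

rank(A - I) = 3, so the eigenspace has dimension 4 - 3 = 1: the geometric multiplicity is 1.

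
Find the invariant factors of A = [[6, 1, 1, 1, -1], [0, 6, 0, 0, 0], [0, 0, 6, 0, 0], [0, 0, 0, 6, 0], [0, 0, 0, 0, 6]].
x - 6, x - 6, x - 6, (x - 6)^2

The Jordan structure of A has elementary divisors (x - 6)^2, (x - 6), (x - 6), (x - 6). Arranging the block sizes at each eigenvalue in decreasing order and taking row products gives the invariant factors.

Invariant factors (smallest first, each dividing the next): x - 6, x - 6, x - 6, (x - 6)^2.

Check: the last factor (x - 6)^2 is the minimal polynomial, and the product (x - 6)^5 is the characteristic polynomial.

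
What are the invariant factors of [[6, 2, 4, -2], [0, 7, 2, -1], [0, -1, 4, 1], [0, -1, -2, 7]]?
The Jordan structure of A has elementary divisors (x - 6)^2, (x - 6), (x - 6). Arranging the block sizes at each eigenvalue in decreasing order and taking row products gives the invariant factors.

Invariant factors (smallest first, each dividing the next): x - 6, x - 6, (x - 6)^2.

Check: the last factor (x - 6)^2 is the minimal polynomial, and the product (x - 6)^4 is the characteristic polynomial.

x - 6, x - 6, (x - 6)^2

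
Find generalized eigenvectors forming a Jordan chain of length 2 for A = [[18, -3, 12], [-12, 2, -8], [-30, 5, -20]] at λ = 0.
We seek v_1 ∈ ker(A^2) \ ker(A), then set v_{i+1} = A v_i.

One such chain is v_1 = [[0, 1, 0]]^T, v_2 = [[-3, 2, 5]]^T. Check: A v_2 = [[0, 0, 0]]^T = 0.

v_1 = [[0, 1, 0]]^T, v_2 = [[-3, 2, 5]]^T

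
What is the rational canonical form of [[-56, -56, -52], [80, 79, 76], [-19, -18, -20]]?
R = [[0, 0, -36], [1, 0, 24], [0, 1, 3]]

The invariant factors of A (the non-unit diagonal entries of the Smith normal form of xI - A over ℚ[x]) are (x - 6)(x^2 + 3x - 6), each dividing the next. The characteristic polynomial is their product, (x - 6)(x^2 + 3x - 6).

The rational canonical form is the block-diagonal matrix of companion matrices C(f_i):
R = [[0, 0, -36], [1, 0, 24], [0, 1, 3]].

Note the characteristic polynomial does not split into linear factors over ℚ, so A has no Jordan form over ℚ; the rational canonical form exists over any field.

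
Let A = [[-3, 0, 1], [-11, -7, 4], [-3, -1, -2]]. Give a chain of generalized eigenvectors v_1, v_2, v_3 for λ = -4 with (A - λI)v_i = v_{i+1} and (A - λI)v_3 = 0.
v_1 = [[0, -1, 0]]^T, v_2 = [[0, 3, 1]]^T, v_3 = [[1, -5, -1]]^T

We seek v_1 ∈ ker((A + 4I)^3) \ ker((A + 4I)^2), then set v_{i+1} = (A + 4I) v_i.

One such chain is v_1 = [[0, -1, 0]]^T, v_2 = [[0, 3, 1]]^T, v_3 = [[1, -5, -1]]^T. Check: (A + 4I) v_3 = [[0, 0, 0]]^T = 0.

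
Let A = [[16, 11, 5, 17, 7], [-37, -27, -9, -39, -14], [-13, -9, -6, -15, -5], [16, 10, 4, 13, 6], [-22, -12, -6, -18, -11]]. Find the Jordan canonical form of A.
The characteristic polynomial is det(xI - A) = (x + 3)^5, so the eigenvalues are -3 (algebraic multiplicity 5).

For λ = -3: rank(A + 3I) = 2, rank((A + 3I)^2) = 1, rank((A + 3I)^3) = 0. The eigenspace has dimension 5 - 2 = 3, so there are 3 Jordan blocks; the rank sequence gives block sizes [3, 1, 1].

Assembling the blocks gives the Jordan form J above.

J = [[-3, 1, 0, 0, 0], [0, -3, 1, 0, 0], [0, 0, -3, 0, 0], [0, 0, 0, -3, 0], [0, 0, 0, 0, -3]]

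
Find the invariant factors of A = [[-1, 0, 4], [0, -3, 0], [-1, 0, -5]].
The Jordan structure of A has elementary divisors (x + 3)^2, (x + 3). Arranging the block sizes at each eigenvalue in decreasing order and taking row products gives the invariant factors.

Invariant factors (smallest first, each dividing the next): x + 3, (x + 3)^2.

Check: the last factor (x + 3)^2 is the minimal polynomial, and the product (x + 3)^3 is the characteristic polynomial.

x + 3, (x + 3)^2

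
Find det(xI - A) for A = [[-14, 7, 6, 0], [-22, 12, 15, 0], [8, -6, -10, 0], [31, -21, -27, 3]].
xI - A = [[x + 14, -7, -6, 0], [22, x - 12, -15, 0], [-8, 6, x + 10, 0], [-31, 21, 27, x - 3]].

Expanding det(xI - A) along the first row:
det(xI - A) = + (x + 14)·det([[x - 12, -15, 0], [6, x + 10, 0], [21, 27, x - 3]]) - (-7)·det([[22, -15, 0], [-8, x + 10, 0], [-31, 27, x - 3]]) + (-6)·det([[22, x - 12, 0], [-8, 6, 0], [-31, 21, x - 3]]) - (0)·det([[22, x - 12, -15], [-8, 6, x + 10], [-31, 21, 27]]).

Evaluating gives χ_A(x) = x^4 + 9x^3 + 12x^2 - 80x - 192 = (x - 3)(x + 4)^3.

χ_A(x) = (x - 3)(x + 4)^3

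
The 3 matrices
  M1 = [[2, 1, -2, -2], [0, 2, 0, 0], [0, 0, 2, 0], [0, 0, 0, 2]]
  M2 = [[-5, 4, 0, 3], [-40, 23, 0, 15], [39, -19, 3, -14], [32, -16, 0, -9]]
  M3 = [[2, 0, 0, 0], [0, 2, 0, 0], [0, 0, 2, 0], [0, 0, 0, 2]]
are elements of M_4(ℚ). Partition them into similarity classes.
Characteristic polynomials: χ_{M1} = (x - 2)^4, χ_{M2} = (x - 3)^4, χ_{M3} = (x - 2)^4.

{M1}: invariant factors x - 2, x - 2, (x - 2)^2.

{M2}: invariant factors (x - 3)^2, (x - 3)^2.

{M3}: invariant factors x - 2, x - 2, x - 2, x - 2.

Matrices are similar if and only if their invariant-factor lists agree; the partition into similarity classes is {M1}, {M2}, {M3}.

3 classes: {M1}, {M2}, {M3}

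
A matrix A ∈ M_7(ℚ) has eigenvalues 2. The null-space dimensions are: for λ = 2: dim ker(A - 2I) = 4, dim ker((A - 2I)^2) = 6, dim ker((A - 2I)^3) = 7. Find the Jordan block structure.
λ = 2: successive nullity increments [4, 2, 1] count blocks of size ≥ k; block sizes are [3, 2, 1, 1].

Jordan blocks: (2, 3), (2, 2), (2, 1), (2, 1)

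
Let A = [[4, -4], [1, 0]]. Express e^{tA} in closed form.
e^{tA} = [[(2*t + 1)*e^{2*t}, -4*t*e^{2*t}], [t*e^{2*t}, (1 - 2*t)*e^{2*t}]]

A has Jordan form J = [[2, 1], [0, 2]] with A = PJP^{-1}, so e^{tA} = P e^{tJ} P^{-1}.

For a Jordan block J_k(λ), e^{tJ_k(λ)} = e^{λt} · (I + tN + t^2 N^2/2! + ... + t^{k-1} N^{k-1}/(k-1)!) where N is the nilpotent superdiagonal part.

Assembling the blocks and conjugating back gives the entries of e^{tA} as shown above.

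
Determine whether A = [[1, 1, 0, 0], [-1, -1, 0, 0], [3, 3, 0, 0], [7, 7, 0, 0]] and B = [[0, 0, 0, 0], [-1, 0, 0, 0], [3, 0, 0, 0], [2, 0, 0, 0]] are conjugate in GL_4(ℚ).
Yes.

Two matrices over a field are similar if and only if they have the same invariant factors.

Both A and B have characteristic polynomial x^4 and minimal polynomial x^2. Computing further, both have invariant factors x, x, x^2. Hence A and B are similar.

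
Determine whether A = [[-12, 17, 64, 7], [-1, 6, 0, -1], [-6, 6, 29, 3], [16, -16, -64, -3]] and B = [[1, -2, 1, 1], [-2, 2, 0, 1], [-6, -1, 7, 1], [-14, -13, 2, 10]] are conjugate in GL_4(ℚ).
Yes.

Two matrices over a field are similar if and only if they have the same invariant factors.

Both A and B have characteristic polynomial (x - 5)^4 and minimal polynomial (x - 5)^2. Computing further, both have invariant factors (x - 5)^2, (x - 5)^2. Hence A and B are similar.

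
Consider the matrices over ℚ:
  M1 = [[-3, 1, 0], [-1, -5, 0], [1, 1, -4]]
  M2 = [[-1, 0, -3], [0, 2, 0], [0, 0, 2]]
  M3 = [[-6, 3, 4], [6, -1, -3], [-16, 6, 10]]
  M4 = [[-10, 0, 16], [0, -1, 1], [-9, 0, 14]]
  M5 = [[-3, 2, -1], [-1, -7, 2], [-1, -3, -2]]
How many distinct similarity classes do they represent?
Characteristic polynomials: χ_{M1} = (x + 4)^3, χ_{M2} = (x - 2)^2(x + 1), χ_{M3} = (x - 2)^2(x + 1), χ_{M4} = (x - 2)^2(x + 1), χ_{M5} = (x + 4)^3.

{M1}: invariant factors x + 4, (x + 4)^2.

{M2}: invariant factors x - 2, (x - 2)(x + 1).

{M3, M4}: invariant factors (x - 2)^2(x + 1).

{M5}: invariant factors (x + 4)^3.

Matrices are similar if and only if their invariant-factor lists agree; the partition into similarity classes is {M1}, {M2}, {M3, M4}, {M5}.

4 classes: {M1}, {M2}, {M3, M4}, {M5}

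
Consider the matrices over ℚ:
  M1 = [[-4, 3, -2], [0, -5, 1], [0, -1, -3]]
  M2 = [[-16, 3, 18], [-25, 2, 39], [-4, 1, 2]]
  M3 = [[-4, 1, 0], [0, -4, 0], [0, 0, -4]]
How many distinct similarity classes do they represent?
2 classes: {M1, M2}, {M3}

Characteristic polynomials: χ_{M1} = (x + 4)^3, χ_{M2} = (x + 4)^3, χ_{M3} = (x + 4)^3.

{M1, M2}: invariant factors (x + 4)^3.

{M3}: invariant factors x + 4, (x + 4)^2.

Matrices are similar if and only if their invariant-factor lists agree; the partition into similarity classes is {M1, M2}, {M3}.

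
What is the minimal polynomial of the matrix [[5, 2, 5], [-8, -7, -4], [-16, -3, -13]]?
The characteristic polynomial factors as (x + 5)^3. The minimal polynomial is ∏(x - λ)^{k_λ} where k_λ is the size of the largest Jordan block at λ.

For λ = -5: rank(A + 5I) = 2, and the largest Jordan block has size 3 (the smallest k with rank((A + 5I)^k) = rank((A + 5I)^(k+1))).

So m_A(x) = (x + 5)^3.

m_A(x) = (x + 5)^3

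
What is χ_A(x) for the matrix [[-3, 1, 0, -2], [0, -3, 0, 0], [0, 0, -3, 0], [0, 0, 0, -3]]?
xI - A = [[x + 3, -1, 0, 2], [0, x + 3, 0, 0], [0, 0, x + 3, 0], [0, 0, 0, x + 3]].

Expanding det(xI - A) along the first row:
det(xI - A) = + (x + 3)·det([[x + 3, 0, 0], [0, x + 3, 0], [0, 0, x + 3]]) - (-1)·det([[0, 0, 0], [0, x + 3, 0], [0, 0, x + 3]]) + (0)·det([[0, x + 3, 0], [0, 0, 0], [0, 0, x + 3]]) - (2)·det([[0, x + 3, 0], [0, 0, x + 3], [0, 0, 0]]).

Evaluating gives χ_A(x) = x^4 + 12x^3 + 54x^2 + 108x + 81 = (x + 3)^4.

χ_A(x) = (x + 3)^4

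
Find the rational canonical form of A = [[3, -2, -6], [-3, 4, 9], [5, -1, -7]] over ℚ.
R = [[0, 0, -3], [1, 0, 4], [0, 1, 0]]

The invariant factors of A (the non-unit diagonal entries of the Smith normal form of xI - A over ℚ[x]) are (x - 1)(x^2 + x - 3), each dividing the next. The characteristic polynomial is their product, (x - 1)(x^2 + x - 3).

The rational canonical form is the block-diagonal matrix of companion matrices C(f_i):
R = [[0, 0, -3], [1, 0, 4], [0, 1, 0]].

Note the characteristic polynomial does not split into linear factors over ℚ, so A has no Jordan form over ℚ; the rational canonical form exists over any field.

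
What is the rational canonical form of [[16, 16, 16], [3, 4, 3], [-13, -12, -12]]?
The invariant factors of A (the non-unit diagonal entries of the Smith normal form of xI - A over ℚ[x]) are (x - 4)(x - 2)^2, each dividing the next. The characteristic polynomial is their product, (x - 4)(x - 2)^2.

The rational canonical form is the block-diagonal matrix of companion matrices C(f_i):
R = [[0, 0, 16], [1, 0, -20], [0, 1, 8]].

R = [[0, 0, 16], [1, 0, -20], [0, 1, 8]]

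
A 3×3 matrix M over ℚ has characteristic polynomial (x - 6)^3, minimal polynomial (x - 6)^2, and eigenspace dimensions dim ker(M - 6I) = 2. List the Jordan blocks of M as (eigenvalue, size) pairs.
Jordan blocks: (6, 2), (6, 1)

λ = 6: algebraic multiplicity 3 (exponent in χ_M), largest block size 2 (exponent in m_M), 2 blocks (geometric multiplicity). These force block sizes [2, 1].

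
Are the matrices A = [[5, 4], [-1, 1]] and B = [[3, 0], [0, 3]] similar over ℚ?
No.

Both have characteristic polynomial (x - 3)^2, but the minimal polynomial of A is (x - 3)^2 while the minimal polynomial of B is x - 3. The minimal polynomial is a similarity invariant, so A and B are not similar.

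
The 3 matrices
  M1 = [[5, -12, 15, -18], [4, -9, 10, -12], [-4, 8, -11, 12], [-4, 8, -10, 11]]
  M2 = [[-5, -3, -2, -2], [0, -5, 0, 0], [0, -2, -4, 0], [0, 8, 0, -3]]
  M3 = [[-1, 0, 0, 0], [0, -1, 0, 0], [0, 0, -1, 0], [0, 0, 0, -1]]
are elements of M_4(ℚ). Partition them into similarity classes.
Characteristic polynomials: χ_{M1} = (x + 1)^4, χ_{M2} = (x + 3)(x + 4)(x + 5)^2, χ_{M3} = (x + 1)^4.

{M1}: invariant factors x + 1, x + 1, (x + 1)^2.

{M2}: invariant factors (x + 3)(x + 4)(x + 5)^2.

{M3}: invariant factors x + 1, x + 1, x + 1, x + 1.

Matrices are similar if and only if their invariant-factor lists agree; the partition into similarity classes is {M1}, {M2}, {M3}.

3 classes: {M1}, {M2}, {M3}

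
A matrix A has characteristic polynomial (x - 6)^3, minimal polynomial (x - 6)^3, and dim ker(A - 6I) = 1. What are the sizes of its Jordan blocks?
Jordan blocks: (6, 3)

λ = 6: algebraic multiplicity 3 (exponent in χ_A), largest block size 3 (exponent in m_A), 1 block (geometric multiplicity). This forces block sizes [3].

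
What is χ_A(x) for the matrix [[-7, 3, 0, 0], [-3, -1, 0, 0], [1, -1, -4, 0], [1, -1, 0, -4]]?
χ_A(x) = (x + 4)^4

xI - A = [[x + 7, -3, 0, 0], [3, x + 1, 0, 0], [-1, 1, x + 4, 0], [-1, 1, 0, x + 4]].

Expanding det(xI - A) along the first row:
det(xI - A) = + (x + 7)·det([[x + 1, 0, 0], [1, x + 4, 0], [1, 0, x + 4]]) - (-3)·det([[3, 0, 0], [-1, x + 4, 0], [-1, 0, x + 4]]) + (0)·det([[3, x + 1, 0], [-1, 1, 0], [-1, 1, x + 4]]) - (0)·det([[3, x + 1, 0], [-1, 1, x + 4], [-1, 1, 0]]).

Evaluating gives χ_A(x) = x^4 + 16x^3 + 96x^2 + 256x + 256 = (x + 4)^4.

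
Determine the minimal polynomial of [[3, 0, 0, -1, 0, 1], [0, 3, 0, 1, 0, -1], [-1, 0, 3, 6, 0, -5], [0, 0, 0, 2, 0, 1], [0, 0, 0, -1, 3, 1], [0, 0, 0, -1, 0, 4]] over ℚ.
The characteristic polynomial factors as (x - 3)^6. The minimal polynomial is ∏(x - λ)^{k_λ} where k_λ is the size of the largest Jordan block at λ.

For λ = 3: rank(A - 3I) = 2, and the largest Jordan block has size 2 (the smallest k with rank((A - 3I)^k) = rank((A - 3I)^(k+1))).

So m_A(x) = (x - 3)^2.

m_A(x) = (x - 3)^2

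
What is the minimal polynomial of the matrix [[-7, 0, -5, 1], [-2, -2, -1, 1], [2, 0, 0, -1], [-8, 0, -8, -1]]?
The characteristic polynomial factors as (x + 1)(x + 2)^2(x + 5). The minimal polynomial is ∏(x - λ)^{k_λ} where k_λ is the size of the largest Jordan block at λ.

For λ = -5: rank(A + 5I) = 3, and the largest Jordan block has size 1 (the smallest k with rank((A + 5I)^k) = rank((A + 5I)^(k+1))).
For λ = -2: rank(A + 2I) = 3, and the largest Jordan block has size 2 (the smallest k with rank((A + 2I)^k) = rank((A + 2I)^(k+1))).
For λ = -1: rank(A + I) = 3, and the largest Jordan block has size 1 (the smallest k with rank((A + I)^k) = rank((A + I)^(k+1))).

So m_A(x) = (x + 1)(x + 2)^2(x + 5).

m_A(x) = (x + 1)(x + 2)^2(x + 5)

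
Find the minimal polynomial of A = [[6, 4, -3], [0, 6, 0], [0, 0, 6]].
The characteristic polynomial factors as (x - 6)^3. The minimal polynomial is ∏(x - λ)^{k_λ} where k_λ is the size of the largest Jordan block at λ.

For λ = 6: rank(A - 6I) = 1, and the largest Jordan block has size 2 (the smallest k with rank((A - 6I)^k) = rank((A - 6I)^(k+1))).

So m_A(x) = (x - 6)^2.

m_A(x) = (x - 6)^2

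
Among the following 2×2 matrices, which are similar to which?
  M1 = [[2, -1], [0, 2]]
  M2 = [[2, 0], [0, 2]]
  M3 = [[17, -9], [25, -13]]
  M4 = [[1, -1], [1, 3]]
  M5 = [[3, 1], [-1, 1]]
Characteristic polynomials: χ_{M1} = (x - 2)^2, χ_{M2} = (x - 2)^2, χ_{M3} = (x - 2)^2, χ_{M4} = (x - 2)^2, χ_{M5} = (x - 2)^2.

{M1, M3, M4, M5}: invariant factors (x - 2)^2.

{M2}: invariant factors x - 2, x - 2.

Matrices are similar if and only if their invariant-factor lists agree; the partition into similarity classes is {M1, M3, M4, M5}, {M2}.

2 classes: {M1, M3, M4, M5}, {M2}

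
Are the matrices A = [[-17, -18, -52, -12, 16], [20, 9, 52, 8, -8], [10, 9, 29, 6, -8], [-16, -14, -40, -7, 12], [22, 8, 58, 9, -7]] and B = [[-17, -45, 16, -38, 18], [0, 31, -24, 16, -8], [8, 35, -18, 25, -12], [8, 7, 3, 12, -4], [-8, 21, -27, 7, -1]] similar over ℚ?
Yes.

Two matrices over a field are similar if and only if they have the same invariant factors.

Both A and B have characteristic polynomial (x - 3)^3(x + 1)^2 and minimal polynomial (x - 3)^2(x + 1)^2. Computing further, both have invariant factors x - 3, (x - 3)^2(x + 1)^2. Hence A and B are similar.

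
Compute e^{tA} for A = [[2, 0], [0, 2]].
e^{tA} = [[e^{2*t}, 0], [0, e^{2*t}]]

A has Jordan form J = [[2, 0], [0, 2]] with A = PJP^{-1}, so e^{tA} = P e^{tJ} P^{-1}.

For a Jordan block J_k(λ), e^{tJ_k(λ)} = e^{λt} · (I + tN + t^2 N^2/2! + ... + t^{k-1} N^{k-1}/(k-1)!) where N is the nilpotent superdiagonal part.

Assembling the blocks and conjugating back gives the entries of e^{tA} as shown above.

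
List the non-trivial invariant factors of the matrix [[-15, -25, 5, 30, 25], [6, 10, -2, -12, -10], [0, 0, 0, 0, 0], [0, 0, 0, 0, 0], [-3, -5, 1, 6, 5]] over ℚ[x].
x, x, x, x^2

The Jordan structure of A has elementary divisors x^2, x, x, x. Arranging the block sizes at each eigenvalue in decreasing order and taking row products gives the invariant factors.

Invariant factors (smallest first, each dividing the next): x, x, x, x^2.

Check: the last factor x^2 is the minimal polynomial, and the product x^5 is the characteristic polynomial.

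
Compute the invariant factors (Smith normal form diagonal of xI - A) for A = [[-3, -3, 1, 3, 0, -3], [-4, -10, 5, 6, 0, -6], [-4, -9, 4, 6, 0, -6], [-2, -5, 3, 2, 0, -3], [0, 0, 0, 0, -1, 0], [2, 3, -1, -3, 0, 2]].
x + 1, x + 1, (x + 1)^2, (x + 1)^2

The Jordan structure of A has elementary divisors (x + 1)^2, (x + 1)^2, (x + 1), (x + 1). Arranging the block sizes at each eigenvalue in decreasing order and taking row products gives the invariant factors.

Invariant factors (smallest first, each dividing the next): x + 1, x + 1, (x + 1)^2, (x + 1)^2.

Check: the last factor (x + 1)^2 is the minimal polynomial, and the product (x + 1)^6 is the characteristic polynomial.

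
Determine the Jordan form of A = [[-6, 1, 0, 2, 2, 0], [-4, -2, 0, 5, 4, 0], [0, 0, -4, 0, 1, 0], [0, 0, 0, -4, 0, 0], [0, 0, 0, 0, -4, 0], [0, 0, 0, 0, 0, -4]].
J = [[-4, 1, 0, 0, 0, 0], [0, -4, 1, 0, 0, 0], [0, 0, -4, 0, 0, 0], [0, 0, 0, -4, 1, 0], [0, 0, 0, 0, -4, 0], [0, 0, 0, 0, 0, -4]]

The characteristic polynomial is det(xI - A) = (x + 4)^6, so the eigenvalues are -4 (algebraic multiplicity 6).

For λ = -4: rank(A + 4I) = 3, rank((A + 4I)^2) = 1, rank((A + 4I)^3) = 0. The eigenspace has dimension 6 - 3 = 3, so there are 3 Jordan blocks; the rank sequence gives block sizes [3, 2, 1].

Assembling the blocks gives the Jordan form J above.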